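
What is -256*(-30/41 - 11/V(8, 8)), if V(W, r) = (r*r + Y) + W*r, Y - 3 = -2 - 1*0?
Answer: 1106176/5289 ≈ 209.15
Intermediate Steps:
Y = 1 (Y = 3 + (-2 - 1*0) = 3 + (-2 + 0) = 3 - 2 = 1)
V(W, r) = 1 + r**2 + W*r (V(W, r) = (r*r + 1) + W*r = (r**2 + 1) + W*r = (1 + r**2) + W*r = 1 + r**2 + W*r)
-256*(-30/41 - 11/V(8, 8)) = -256*(-30/41 - 11/(1 + 8**2 + 8*8)) = -256*(-30*1/41 - 11/(1 + 64 + 64)) = -256*(-30/41 - 11/129) = -256*(-4321/5289) = 1106176/5289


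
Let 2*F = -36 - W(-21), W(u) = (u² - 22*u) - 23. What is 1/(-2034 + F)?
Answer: -1/2492 ≈ -0.00040128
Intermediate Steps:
W(u) = -23 + u² - 22*u
F = -458 (F = (-36 - (-23 + (-21)² - 22*(-21)))/2 = (-36 - (-23 + 441 + 462))/2 = (-36 - 1*880)/2 = (-36 - 880)/2 = (½)*(-916) = -458)
1/(-2034 + F) = 1/(-2034 - 458) = 1/(-2492) = -1/2492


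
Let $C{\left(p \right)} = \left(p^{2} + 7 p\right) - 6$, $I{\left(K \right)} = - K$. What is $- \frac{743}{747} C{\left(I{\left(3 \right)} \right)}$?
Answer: $\frac{1486}{83} \approx 17.904$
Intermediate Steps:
$C{\left(p \right)} = -6 + p^{2} + 7 p$
$- \frac{743}{747} C{\left(I{\left(3 \right)} \right)} = - \frac{743}{747} \left(-6 + \left(\left(-1\right) 3\right)^{2} + 7 \left(\left(-1\right) 3\right)\right) = \left(-743\right) \frac{1}{747} \left(-6 + \left(-3\right)^{2} + 7 \left(-3\right)\right) = - \frac{743 \left(-6 + 9 - 21\right)}{747} = \left(- \frac{743}{747}\right) \left(-18\right) = \frac{1486}{83}$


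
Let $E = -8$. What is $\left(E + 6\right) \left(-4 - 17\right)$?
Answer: $42$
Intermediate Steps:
$\left(E + 6\right) \left(-4 - 17\right) = \left(-8 + 6\right) \left(-4 - 17\right) = - 2 \left(-4 - 17\right) = \left(-2\right) \left(-21\right) = 42$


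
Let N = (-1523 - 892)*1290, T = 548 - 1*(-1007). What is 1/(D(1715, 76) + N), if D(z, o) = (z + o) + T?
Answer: -1/3112004 ≈ -3.2134e-7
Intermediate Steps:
T = 1555 (T = 548 + 1007 = 1555)
N = -3115350 (N = -2415*1290 = -3115350)
D(z, o) = 1555 + o + z (D(z, o) = (z + o) + 1555 = (o + z) + 1555 = 1555 + o + z)
1/(D(1715, 76) + N) = 1/((1555 + 76 + 1715) - 3115350) = 1/(3346 - 3115350) = 1/(-3112004) = -1/3112004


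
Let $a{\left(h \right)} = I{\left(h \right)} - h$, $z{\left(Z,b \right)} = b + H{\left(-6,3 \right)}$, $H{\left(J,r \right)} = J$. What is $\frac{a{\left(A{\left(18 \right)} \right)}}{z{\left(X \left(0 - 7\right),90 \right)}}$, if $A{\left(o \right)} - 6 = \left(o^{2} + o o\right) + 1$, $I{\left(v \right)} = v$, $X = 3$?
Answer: $0$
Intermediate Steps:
$A{\left(o \right)} = 7 + 2 o^{2}$ ($A{\left(o \right)} = 6 + \left(\left(o^{2} + o o\right) + 1\right) = 6 + \left(\left(o^{2} + o^{2}\right) + 1\right) = 6 + \left(2 o^{2} + 1\right) = 6 + \left(1 + 2 o^{2}\right) = 7 + 2 o^{2}$)
$z{\left(Z,b \right)} = -6 + b$ ($z{\left(Z,b \right)} = b - 6 = -6 + b$)
$a{\left(h \right)} = 0$ ($a{\left(h \right)} = h - h = 0$)
$\frac{a{\left(A{\left(18 \right)} \right)}}{z{\left(X \left(0 - 7\right),90 \right)}} = \frac{0}{-6 + 90} = \frac{0}{84} = 0 \cdot \frac{1}{84} = 0$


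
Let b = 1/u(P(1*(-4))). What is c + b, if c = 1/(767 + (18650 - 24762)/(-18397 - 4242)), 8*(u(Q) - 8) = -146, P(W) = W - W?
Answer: -68552701/712179225 ≈ -0.096258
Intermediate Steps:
P(W) = 0
u(Q) = -41/4 (u(Q) = 8 + (⅛)*(-146) = 8 - 73/4 = -41/4)
c = 22639/17370225 (c = 1/(767 - 6112/(-22639)) = 1/(767 - 6112*(-1/22639)) = 1/(767 + 6112/22639) = 1/(17370225/22639) = 22639/17370225 ≈ 0.0013033)
b = -4/41 (b = 1/(-41/4) = -4/41 ≈ -0.097561)
c + b = 22639/17370225 - 4/41 = -68552701/712179225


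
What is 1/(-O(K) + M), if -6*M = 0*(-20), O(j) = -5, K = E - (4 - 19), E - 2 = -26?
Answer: ⅕ ≈ 0.20000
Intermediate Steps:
E = -24 (E = 2 - 26 = -24)
K = -9 (K = -24 - (4 - 19) = -24 - 1*(-15) = -24 + 15 = -9)
M = 0 (M = -0*(-20) = -⅙*0 = 0)
1/(-O(K) + M) = 1/(-1*(-5) + 0) = 1/(5 + 0) = 1/5 = ⅕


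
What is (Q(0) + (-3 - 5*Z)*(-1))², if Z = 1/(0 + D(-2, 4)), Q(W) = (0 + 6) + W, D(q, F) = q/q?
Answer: 196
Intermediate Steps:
D(q, F) = 1
Q(W) = 6 + W
Z = 1 (Z = 1/(0 + 1) = 1/1 = 1)
(Q(0) + (-3 - 5*Z)*(-1))² = ((6 + 0) + (-3 - 5*1)*(-1))² = (6 + (-3 - 5)*(-1))² = (6 - 8*(-1))² = (6 + 8)² = 14² = 196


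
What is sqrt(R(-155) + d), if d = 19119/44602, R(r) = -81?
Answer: I*sqrt(160283665086)/44602 ≈ 8.9762*I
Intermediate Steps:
d = 19119/44602 (d = 19119*(1/44602) = 19119/44602 ≈ 0.42866)
sqrt(R(-155) + d) = sqrt(-81 + 19119/44602) = sqrt(-3593643/44602) = I*sqrt(160283665086)/44602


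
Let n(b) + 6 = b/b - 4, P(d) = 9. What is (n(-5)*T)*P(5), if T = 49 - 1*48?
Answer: -81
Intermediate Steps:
T = 1 (T = 49 - 48 = 1)
n(b) = -9 (n(b) = -6 + (b/b - 4) = -6 + (1 - 4) = -6 - 3 = -9)
(n(-5)*T)*P(5) = -9*1*9 = -9*9 = -81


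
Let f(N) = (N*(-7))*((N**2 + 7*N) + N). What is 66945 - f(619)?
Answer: 1681760574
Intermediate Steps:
f(N) = -7*N*(N**2 + 8*N) (f(N) = (-7*N)*(N**2 + 8*N) = -7*N*(N**2 + 8*N))
66945 - f(619) = 66945 - 7*619**2*(-8 - 1*619) = 66945 - 7*383161*(-8 - 619) = 66945 - 7*383161*(-627) = 66945 - 1*(-1681693629) = 66945 + 1681693629 = 1681760574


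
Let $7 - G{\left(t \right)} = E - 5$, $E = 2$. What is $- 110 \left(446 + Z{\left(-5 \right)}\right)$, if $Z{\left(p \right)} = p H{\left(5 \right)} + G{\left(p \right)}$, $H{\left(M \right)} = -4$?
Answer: $-52360$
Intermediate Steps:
$G{\left(t \right)} = 10$ ($G{\left(t \right)} = 7 - \left(2 - 5\right) = 7 - -3 = 7 + 3 = 10$)
$Z{\left(p \right)} = 10 - 4 p$ ($Z{\left(p \right)} = p \left(-4\right) + 10 = - 4 p + 10 = 10 - 4 p$)
$- 110 \left(446 + Z{\left(-5 \right)}\right) = - 110 \left(446 + \left(10 - -20\right)\right) = - 110 \left(446 + \left(10 + 20\right)\right) = - 110 \left(446 + 30\right) = \left(-110\right) 476 = -52360$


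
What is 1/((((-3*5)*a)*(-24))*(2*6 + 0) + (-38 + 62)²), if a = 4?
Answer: 1/17856 ≈ 5.6004e-5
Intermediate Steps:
1/((((-3*5)*a)*(-24))*(2*6 + 0) + (-38 + 62)²) = 1/(((-3*5*4)*(-24))*(2*6 + 0) + (-38 + 62)²) = 1/((-15*4*(-24))*(12 + 0) + 24²) = 1/(-60*(-24)*12 + 576) = 1/(1440*12 + 576) = 1/(17280 + 576) = 1/17856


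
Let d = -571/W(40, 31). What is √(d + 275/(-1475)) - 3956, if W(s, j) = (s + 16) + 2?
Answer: -3956 + I*√117466994/3422 ≈ -3956.0 + 3.1672*I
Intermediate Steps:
W(s, j) = 18 + s (W(s, j) = (16 + s) + 2 = 18 + s)
d = -571/58 (d = -571/(18 + 40) = -571/58 ≈ -9.8448)
√(d + 275/(-1475)) - 3956 = √(-571/58 + 275/(-1475)) - 3956 = √(-571/58 + 275*(-1/1475)) - 3956 = √(-571/58 - 11/59) - 3956 = √(-34327/3422) - 3956 = I*√117466994/3422 - 3956 = -3956 + I*√117466994/3422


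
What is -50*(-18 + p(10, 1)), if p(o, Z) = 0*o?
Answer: 900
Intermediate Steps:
p(o, Z) = 0
-50*(-18 + p(10, 1)) = -50*(-18 + 0) = -50*(-18) = 900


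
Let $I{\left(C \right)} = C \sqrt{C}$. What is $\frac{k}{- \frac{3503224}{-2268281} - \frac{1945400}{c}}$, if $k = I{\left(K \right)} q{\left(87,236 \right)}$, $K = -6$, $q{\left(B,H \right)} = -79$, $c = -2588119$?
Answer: $\frac{1391327733365043 i \sqrt{6}}{6739737226528} \approx 505.66 i$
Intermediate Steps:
$I{\left(C \right)} = C^{\frac{3}{2}}$
$k = 474 i \sqrt{6}$ ($k = \left(-6\right)^{\frac{3}{2}} \left(-79\right) = - 6 i \sqrt{6} \left(-79\right) = 474 i \sqrt{6} \approx 1161.1 i$)
$\frac{k}{- \frac{3503224}{-2268281} - \frac{1945400}{c}} = \frac{474 i \sqrt{6}}{- \frac{3503224}{-2268281} - \frac{1945400}{-2588119}} = \frac{474 i \sqrt{6}}{\left(-3503224\right) \left(- \frac{1}{2268281}\right) - - \frac{1945400}{2588119}} = \frac{474 i \sqrt{6}}{\frac{3503224}{2268281} + \frac{1945400}{2588119}} = \frac{474 i \sqrt{6}}{\frac{13479474453056}{5870581153439}} = 474 i \sqrt{6} \cdot \frac{5870581153439}{13479474453056} = \frac{1391327733365043 i \sqrt{6}}{6739737226528}$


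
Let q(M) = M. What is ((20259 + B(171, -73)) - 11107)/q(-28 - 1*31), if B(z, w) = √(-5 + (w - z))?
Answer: -9152/59 - I*√249/59 ≈ -155.12 - 0.26745*I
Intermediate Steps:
B(z, w) = √(-5 + w - z)
((20259 + B(171, -73)) - 11107)/q(-28 - 1*31) = ((20259 + √(-5 - 73 - 1*171)) - 11107)/(-28 - 1*31) = ((20259 + √(-5 - 73 - 171)) - 11107)/(-28 - 31) = ((20259 + √(-249)) - 11107)/(-59) = ((20259 + I*√249) - 11107)*(-1/59) = (9152 + I*√249)*(-1/59) = -9152/59 - I*√249/59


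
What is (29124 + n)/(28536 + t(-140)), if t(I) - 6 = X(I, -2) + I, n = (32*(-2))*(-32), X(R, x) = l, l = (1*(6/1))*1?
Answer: 7793/7102 ≈ 1.0973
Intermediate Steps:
l = 6 (l = (1*(6*1))*1 = (1*6)*1 = 6*1 = 6)
X(R, x) = 6
n = 2048 (n = -64*(-32) = 2048)
t(I) = 12 + I (t(I) = 6 + (6 + I) = 12 + I)
(29124 + n)/(28536 + t(-140)) = (29124 + 2048)/(28536 + (12 - 140)) = 31172/(28536 - 128) = 31172/28408 = 31172*(1/28408) = 7793/7102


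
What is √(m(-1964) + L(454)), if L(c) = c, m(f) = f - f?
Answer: √454 ≈ 21.307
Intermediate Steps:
m(f) = 0
√(m(-1964) + L(454)) = √(0 + 454) = √454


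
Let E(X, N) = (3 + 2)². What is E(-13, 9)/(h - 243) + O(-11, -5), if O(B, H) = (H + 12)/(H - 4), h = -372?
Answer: -302/369 ≈ -0.81843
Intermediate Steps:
E(X, N) = 25 (E(X, N) = 5² = 25)
O(B, H) = (12 + H)/(-4 + H)
E(-13, 9)/(h - 243) + O(-11, -5) = 25/(-372 - 243) + (12 - 5)/(-4 - 5) = 25/(-615) + 7/(-9) = 25*(-1/615) - ⅑*7 = -5/123 - 7/9 = -302/369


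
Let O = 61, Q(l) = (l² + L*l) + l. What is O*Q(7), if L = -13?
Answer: -2135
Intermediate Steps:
Q(l) = l² - 12*l (Q(l) = (l² - 13*l) + l = l² - 12*l)
O*Q(7) = 61*(7*(-12 + 7)) = 61*(7*(-5)) = 61*(-35) = -2135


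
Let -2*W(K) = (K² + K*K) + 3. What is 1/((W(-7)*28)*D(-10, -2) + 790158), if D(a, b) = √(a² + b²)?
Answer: 395079/312070863890 + 707*√26/156035431945 ≈ 1.2891e-6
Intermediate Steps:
W(K) = -3/2 - K² (W(K) = -((K² + K*K) + 3)/2 = -((K² + K²) + 3)/2 = -(2*K² + 3)/2 = -(3 + 2*K²)/2 = -3/2 - K²)
1/((W(-7)*28)*D(-10, -2) + 790158) = 1/(((-3/2 - 1*(-7)²)*28)*√((-10)² + (-2)²) + 790158) = 1/(((-3/2 - 1*49)*28)*√(100 + 4) + 790158) = 1/(((-3/2 - 49)*28)*√104 + 790158) = 1/((-101/2*28)*(2*√26) + 790158) = 1/(-2828*√26 + 790158) = 1/(790158 - 2828*√26)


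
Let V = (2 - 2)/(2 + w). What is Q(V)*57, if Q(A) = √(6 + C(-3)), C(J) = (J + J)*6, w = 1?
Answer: 57*I*√30 ≈ 312.2*I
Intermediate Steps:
C(J) = 12*J (C(J) = (2*J)*6 = 12*J)
V = 0 (V = (2 - 2)/(2 + 1) = 0/3 = 0*(⅓) = 0)
Q(A) = I*√30 (Q(A) = √(6 + 12*(-3)) = √(6 - 36) = √(-30) = I*√30)
Q(V)*57 = (I*√30)*57 = 57*I*√30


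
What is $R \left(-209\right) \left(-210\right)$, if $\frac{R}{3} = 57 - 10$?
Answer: $6188490$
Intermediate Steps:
$R = 141$ ($R = 3 \left(57 - 10\right) = 3 \cdot 47 = 141$)
$R \left(-209\right) \left(-210\right) = 141 \left(-209\right) \left(-210\right) = \left(-29469\right) \left(-210\right) = 6188490$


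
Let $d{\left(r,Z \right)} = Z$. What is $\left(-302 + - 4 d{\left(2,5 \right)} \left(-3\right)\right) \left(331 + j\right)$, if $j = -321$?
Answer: $-2420$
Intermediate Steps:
$\left(-302 + - 4 d{\left(2,5 \right)} \left(-3\right)\right) \left(331 + j\right) = \left(-302 + \left(-4\right) 5 \left(-3\right)\right) \left(331 - 321\right) = \left(-302 - -60\right) 10 = \left(-302 + 60\right) 10 = \left(-242\right) 10 = -2420$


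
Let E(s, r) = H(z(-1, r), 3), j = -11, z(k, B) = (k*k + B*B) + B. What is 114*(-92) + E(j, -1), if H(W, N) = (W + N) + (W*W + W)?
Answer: -10482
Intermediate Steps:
z(k, B) = B + B² + k² (z(k, B) = (k² + B²) + B = (B² + k²) + B = B + B² + k²)
H(W, N) = N + W² + 2*W (H(W, N) = (N + W) + (W² + W) = (N + W) + (W + W²) = N + W² + 2*W)
E(s, r) = 5 + (1 + r + r²)² + 2*r + 2*r² (E(s, r) = 3 + (r + r² + (-1)²)² + 2*(r + r² + (-1)²) = 3 + (r + r² + 1)² + 2*(r + r² + 1) = 3 + (1 + r + r²)² + 2*(1 + r + r²) = 3 + (1 + r + r²)² + (2 + 2*r + 2*r²) = 5 + (1 + r + r²)² + 2*r + 2*r²)
114*(-92) + E(j, -1) = 114*(-92) + (5 + (1 - 1 + (-1)²)² + 2*(-1) + 2*(-1)²) = -10488 + (5 + (1 - 1 + 1)² - 2 + 2*1) = -10488 + (5 + 1² - 2 + 2) = -10488 + (5 + 1 - 2 + 2) = -10488 + 6 = -10482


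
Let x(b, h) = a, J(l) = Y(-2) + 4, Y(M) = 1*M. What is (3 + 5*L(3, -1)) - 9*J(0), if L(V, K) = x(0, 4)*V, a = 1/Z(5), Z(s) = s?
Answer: -12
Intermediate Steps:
Y(M) = M
J(l) = 2 (J(l) = -2 + 4 = 2)
a = ⅕ (a = 1/5 = ⅕ ≈ 0.20000)
x(b, h) = ⅕
L(V, K) = V/5
(3 + 5*L(3, -1)) - 9*J(0) = (3 + 5*((⅕)*3)) - 9*2 = (3 + 5*(⅗)) - 18 = (3 + 3) - 18 = 6 - 18 = -12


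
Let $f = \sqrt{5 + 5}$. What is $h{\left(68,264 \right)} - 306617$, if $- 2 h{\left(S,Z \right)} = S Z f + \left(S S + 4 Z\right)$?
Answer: $-309457 - 8976 \sqrt{10} \approx -3.3784 \cdot 10^{5}$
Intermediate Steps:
$f = \sqrt{10} \approx 3.1623$
$h{\left(S,Z \right)} = - 2 Z - \frac{S^{2}}{2} - \frac{S Z \sqrt{10}}{2}$ ($h{\left(S,Z \right)} = - \frac{S Z \sqrt{10} + \left(S S + 4 Z\right)}{2} = - \frac{S Z \sqrt{10} + \left(S^{2} + 4 Z\right)}{2} = - \frac{S^{2} + 4 Z + S Z \sqrt{10}}{2} = - 2 Z - \frac{S^{2}}{2} - \frac{S Z \sqrt{10}}{2}$)
$h{\left(68,264 \right)} - 306617 = \left(\left(-2\right) 264 - \frac{68^{2}}{2} - 34 \cdot 264 \sqrt{10}\right) - 306617 = \left(-528 - 2312 - 8976 \sqrt{10}\right) - 306617 = \left(-2840 - 8976 \sqrt{10}\right) - 306617 = -309457 - 8976 \sqrt{10}$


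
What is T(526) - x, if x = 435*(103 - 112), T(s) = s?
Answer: 4441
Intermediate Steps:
x = -3915 (x = 435*(-9) = -3915)
T(526) - x = 526 - 1*(-3915) = 526 + 3915 = 4441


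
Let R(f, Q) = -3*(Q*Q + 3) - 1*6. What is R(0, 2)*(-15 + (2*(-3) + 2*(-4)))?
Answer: 783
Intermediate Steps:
R(f, Q) = -15 - 3*Q**2 (R(f, Q) = -3*(Q**2 + 3) - 6 = -3*(3 + Q**2) - 6 = (-9 - 3*Q**2) - 6 = -15 - 3*Q**2)
R(0, 2)*(-15 + (2*(-3) + 2*(-4))) = (-15 - 3*2**2)*(-15 + (2*(-3) + 2*(-4))) = (-15 - 3*4)*(-15 + (-6 - 8)) = (-15 - 12)*(-15 - 14) = -27*(-29) = 783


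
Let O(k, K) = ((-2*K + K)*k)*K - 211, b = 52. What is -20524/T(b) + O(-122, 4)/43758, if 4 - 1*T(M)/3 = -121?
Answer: -299145439/5469750 ≈ -54.691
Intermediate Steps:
T(M) = 375 (T(M) = 12 - 3*(-121) = 12 + 363 = 375)
O(k, K) = -211 - k*K**2 (O(k, K) = ((-K)*k)*K - 211 = (-K*k)*K - 211 = -k*K**2 - 211 = -211 - k*K**2)
-20524/T(b) + O(-122, 4)/43758 = -20524/375 + (-211 - 1*(-122)*4**2)/43758 = -20524*1/375 + (-211 - 1*(-122)*16)*(1/43758) = -20524/375 + (-211 + 1952)*(1/43758) = -20524/375 + 1741*(1/43758) = -20524/375 + 1741/43758 = -299145439/5469750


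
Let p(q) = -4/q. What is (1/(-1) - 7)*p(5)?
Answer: 32/5 ≈ 6.4000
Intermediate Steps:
(1/(-1) - 7)*p(5) = (1/(-1) - 7)*(-4/5) = (-1 - 7)*(-4*⅕) = -8*(-⅘) = 32/5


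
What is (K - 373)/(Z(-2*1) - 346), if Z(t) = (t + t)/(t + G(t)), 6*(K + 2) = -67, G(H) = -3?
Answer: 11585/10356 ≈ 1.1187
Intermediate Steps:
K = -79/6 (K = -2 + (1/6)*(-67) = -2 - 67/6 = -79/6 ≈ -13.167)
Z(t) = 2*t/(-3 + t) (Z(t) = (t + t)/(t - 3) = (2*t)/(-3 + t) = 2*t/(-3 + t))
(K - 373)/(Z(-2*1) - 346) = (-79/6 - 373)/(2*(-2*1)/(-3 - 2*1) - 346) = -2317/(6*(2*(-2)/(-3 - 2) - 346)) = -2317/(6*(2*(-2)/(-5) - 346)) = -2317/(6*(2*(-2)*(-1/5) - 346)) = -2317/(6*(4/5 - 346)) = -2317/(6*(-1726/5)) = -2317/6*(-5/1726) = 11585/10356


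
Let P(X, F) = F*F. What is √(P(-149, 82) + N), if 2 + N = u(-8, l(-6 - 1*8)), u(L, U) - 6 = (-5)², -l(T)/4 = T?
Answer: √6753 ≈ 82.177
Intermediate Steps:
P(X, F) = F²
l(T) = -4*T
u(L, U) = 31 (u(L, U) = 6 + (-5)² = 6 + 25 = 31)
N = 29 (N = -2 + 31 = 29)
√(P(-149, 82) + N) = √(82² + 29) = √(6724 + 29) = √6753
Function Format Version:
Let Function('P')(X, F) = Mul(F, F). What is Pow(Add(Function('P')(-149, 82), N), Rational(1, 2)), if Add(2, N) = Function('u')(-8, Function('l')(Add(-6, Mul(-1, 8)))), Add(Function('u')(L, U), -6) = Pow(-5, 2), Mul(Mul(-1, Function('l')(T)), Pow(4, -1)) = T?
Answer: Pow(6753, Rational(1, 2)) ≈ 82.177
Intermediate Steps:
Function('P')(X, F) = Pow(F, 2)
Function('l')(T) = Mul(-4, T)
Function('u')(L, U) = 31 (Function('u')(L, U) = Add(6, Pow(-5, 2)) = Add(6, 25) = 31)
N = 29 (N = Add(-2, 31) = 29)
Pow(Add(Function('P')(-149, 82), N), Rational(1, 2)) = Pow(Add(Pow(82, 2), 29), Rational(1, 2)) = Pow(Add(6724, 29), Rational(1, 2)) = Pow(6753, Rational(1, 2))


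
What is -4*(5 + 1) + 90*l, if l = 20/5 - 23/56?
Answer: 8373/28 ≈ 299.04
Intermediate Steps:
l = 201/56 (l = 20*(⅕) - 23*1/56 = 4 - 23/56 = 201/56 ≈ 3.5893)
-4*(5 + 1) + 90*l = -4*(5 + 1) + 90*(201/56) = -4*6 + 9045/28 = -24 + 9045/28 = 8373/28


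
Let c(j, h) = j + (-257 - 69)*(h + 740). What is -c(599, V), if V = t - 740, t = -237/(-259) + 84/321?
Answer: -5968901/27713 ≈ -215.38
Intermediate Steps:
t = 32611/27713 (t = -237*(-1/259) + 84*(1/321) = 237/259 + 28/107 = 32611/27713 ≈ 1.1767)
V = -20475009/27713 (V = 32611/27713 - 740 = -20475009/27713 ≈ -738.82)
c(j, h) = -241240 + j - 326*h (c(j, h) = j - 326*(740 + h) = j + (-241240 - 326*h) = -241240 + j - 326*h)
-c(599, V) = -(-241240 + 599 - 326*(-20475009/27713)) = -(-241240 + 599 + 6674852934/27713) = -1*5968901/27713 = -5968901/27713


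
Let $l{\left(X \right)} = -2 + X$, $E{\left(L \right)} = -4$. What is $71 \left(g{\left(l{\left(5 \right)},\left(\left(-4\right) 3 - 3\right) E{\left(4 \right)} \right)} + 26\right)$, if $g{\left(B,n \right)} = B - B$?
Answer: $1846$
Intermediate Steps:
$g{\left(B,n \right)} = 0$
$71 \left(g{\left(l{\left(5 \right)},\left(\left(-4\right) 3 - 3\right) E{\left(4 \right)} \right)} + 26\right) = 71 \left(0 + 26\right) = 71 \cdot 26 = 1846$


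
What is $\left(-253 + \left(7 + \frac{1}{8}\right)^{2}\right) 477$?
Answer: $- \frac{6173811}{64} \approx -96466.0$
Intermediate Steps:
$\left(-253 + \left(7 + \frac{1}{8}\right)^{2}\right) 477 = \left(-253 + \left(\frac{57}{8}\right)^{2}\right) 477 = \left(-253 + \frac{3249}{64}\right) 477 = \left(- \frac{12943}{64}\right) 477 = - \frac{6173811}{64}$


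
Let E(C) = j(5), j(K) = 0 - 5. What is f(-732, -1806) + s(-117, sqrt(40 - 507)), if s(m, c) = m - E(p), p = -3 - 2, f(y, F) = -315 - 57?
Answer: -484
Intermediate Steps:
f(y, F) = -372
p = -5
j(K) = -5
E(C) = -5
s(m, c) = 5 + m (s(m, c) = m - 1*(-5) = m + 5 = 5 + m)
f(-732, -1806) + s(-117, sqrt(40 - 507)) = -372 + (5 - 117) = -372 - 112 = -484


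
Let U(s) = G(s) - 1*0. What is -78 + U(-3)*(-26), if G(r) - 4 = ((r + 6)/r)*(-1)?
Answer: -208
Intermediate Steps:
G(r) = 4 - (6 + r)/r (G(r) = 4 + ((r + 6)/r)*(-1) = 4 + ((6 + r)/r)*(-1) = 4 - (6 + r)/r)
U(s) = 3 - 6/s (U(s) = (3 - 6/s) - 1*0 = (3 - 6/s) + 0 = 3 - 6/s)
-78 + U(-3)*(-26) = -78 + (3 - 6/(-3))*(-26) = -78 + (3 - 6*(-⅓))*(-26) = -78 + (3 + 2)*(-26) = -78 + 5*(-26) = -78 - 130 = -208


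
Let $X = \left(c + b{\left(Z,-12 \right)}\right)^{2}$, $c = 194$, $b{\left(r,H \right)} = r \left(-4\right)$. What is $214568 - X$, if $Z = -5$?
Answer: $168772$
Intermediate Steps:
$b{\left(r,H \right)} = - 4 r$
$X = 45796$ ($X = \left(194 - -20\right)^{2} = \left(194 + 20\right)^{2} = 214^{2} = 45796$)
$214568 - X = 214568 - 45796 = 168772$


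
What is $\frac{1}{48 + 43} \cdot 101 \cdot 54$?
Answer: $\frac{5454}{91} \approx 59.934$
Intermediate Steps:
$\frac{1}{48 + 43} \cdot 101 \cdot 54 = \frac{1}{91} \cdot 101 \cdot 54 = \frac{101}{91} \cdot 54 = \frac{5454}{91}$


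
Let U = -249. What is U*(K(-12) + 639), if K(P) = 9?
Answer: -161352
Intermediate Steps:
U*(K(-12) + 639) = -249*(9 + 639) = -249*648 = -161352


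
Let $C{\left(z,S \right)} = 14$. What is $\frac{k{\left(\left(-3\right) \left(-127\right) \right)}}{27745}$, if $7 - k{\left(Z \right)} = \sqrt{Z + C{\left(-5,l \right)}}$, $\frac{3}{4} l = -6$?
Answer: $\frac{7}{27745} - \frac{\sqrt{395}}{27745} \approx -0.00046403$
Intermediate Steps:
$l = -8$ ($l = \frac{4}{3} \left(-6\right) = -8$)
$k{\left(Z \right)} = 7 - \sqrt{14 + Z}$ ($k{\left(Z \right)} = 7 - \sqrt{Z + 14} = 7 - \sqrt{14 + Z}$)
$\frac{k{\left(\left(-3\right) \left(-127\right) \right)}}{27745} = \frac{7 - \sqrt{14 - -381}}{27745} = \left(7 - \sqrt{14 + 381}\right) \frac{1}{27745} = \left(7 - \sqrt{395}\right) \frac{1}{27745} = \frac{7}{27745} - \frac{\sqrt{395}}{27745}$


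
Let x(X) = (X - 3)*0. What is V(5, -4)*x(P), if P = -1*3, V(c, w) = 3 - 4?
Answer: 0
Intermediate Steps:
V(c, w) = -1
P = -3
x(X) = 0 (x(X) = (-3 + X)*0 = 0)
V(5, -4)*x(P) = -1*0 = 0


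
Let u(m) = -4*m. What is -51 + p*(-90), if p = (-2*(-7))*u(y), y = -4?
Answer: -20211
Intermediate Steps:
p = 224 (p = (-2*(-7))*(-4*(-4)) = 14*16 = 224)
-51 + p*(-90) = -51 + 224*(-90) = -51 - 20160 = -20211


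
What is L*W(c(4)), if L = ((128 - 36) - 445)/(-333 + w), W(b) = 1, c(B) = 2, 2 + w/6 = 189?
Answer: -353/789 ≈ -0.44740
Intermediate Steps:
w = 1122 (w = -12 + 6*189 = -12 + 1134 = 1122)
L = -353/789 (L = ((128 - 36) - 445)/(-333 + 1122) = (92 - 445)/789 = -353*1/789 = -353/789 ≈ -0.44740)
L*W(c(4)) = -353/789*1 = -353/789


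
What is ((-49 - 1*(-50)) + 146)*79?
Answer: 11613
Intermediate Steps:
((-49 - 1*(-50)) + 146)*79 = ((-49 + 50) + 146)*79 = (1 + 146)*79 = 147*79 = 11613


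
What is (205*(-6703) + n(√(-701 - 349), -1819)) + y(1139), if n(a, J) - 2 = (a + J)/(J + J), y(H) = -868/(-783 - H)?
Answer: -85194947/62 - 5*I*√42/3638 ≈ -1.3741e+6 - 0.008907*I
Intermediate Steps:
n(a, J) = 2 + (J + a)/(2*J) (n(a, J) = 2 + (a + J)/(J + J) = 2 + (J + a)/((2*J)) = 2 + (J + a)*(1/(2*J)) = 2 + (J + a)/(2*J))
(205*(-6703) + n(√(-701 - 349), -1819)) + y(1139) = (205*(-6703) + (½)*(√(-701 - 349) + 5*(-1819))/(-1819)) + 868/(783 + 1139) = (-1374115 + (½)*(-1/1819)*(√(-1050) - 9095)) + 868/1922 = (-1374115 + (½)*(-1/1819)*(5*I*√42 - 9095)) + 868*(1/1922) = (-1374115 + (½)*(-1/1819)*(-9095 + 5*I*√42)) + 14/31 = (-1374115 + (5/2 - 5*I*√42/3638)) + 14/31 = (-2748225/2 - 5*I*√42/3638) + 14/31 = -85194947/62 - 5*I*√42/3638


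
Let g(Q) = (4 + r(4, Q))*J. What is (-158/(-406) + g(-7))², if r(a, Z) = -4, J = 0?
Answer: 6241/41209 ≈ 0.15145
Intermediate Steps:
g(Q) = 0 (g(Q) = (4 - 4)*0 = 0*0 = 0)
(-158/(-406) + g(-7))² = (-158/(-406) + 0)² = (-158*(-1/406) + 0)² = (79/203 + 0)² = (79/203)² = 6241/41209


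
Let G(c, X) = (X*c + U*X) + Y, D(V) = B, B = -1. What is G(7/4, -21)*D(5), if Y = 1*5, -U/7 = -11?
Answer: 6595/4 ≈ 1648.8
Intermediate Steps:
U = 77 (U = -7*(-11) = 77)
D(V) = -1
Y = 5
G(c, X) = 5 + 77*X + X*c (G(c, X) = (X*c + 77*X) + 5 = (77*X + X*c) + 5 = 5 + 77*X + X*c)
G(7/4, -21)*D(5) = (5 + 77*(-21) - 147/4)*(-1) = (5 - 1617 - 147/4)*(-1) = -6595/4*(-1) = 6595/4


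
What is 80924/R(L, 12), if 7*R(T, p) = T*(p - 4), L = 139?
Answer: 141617/278 ≈ 509.41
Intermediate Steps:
R(T, p) = T*(-4 + p)/7 (R(T, p) = (T*(p - 4))/7 = (T*(-4 + p))/7 = T*(-4 + p)/7)
80924/R(L, 12) = 80924/(((⅐)*139*(-4 + 12))) = 80924/(((⅐)*139*8)) = 80924/(1112/7) = 80924*(7/1112) = 141617/278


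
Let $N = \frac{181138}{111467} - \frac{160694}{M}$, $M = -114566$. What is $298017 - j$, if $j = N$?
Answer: $\frac{1902868135601634}{6385164161} \approx 2.9801 \cdot 10^{5}$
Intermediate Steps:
$N = \frac{19332167103}{6385164161}$ ($N = \frac{181138}{111467} - \frac{160694}{-114566} = 181138 \cdot \frac{1}{111467} - - \frac{80347}{57283} = \frac{181138}{111467} + \frac{80347}{57283} = \frac{19332167103}{6385164161} \approx 3.0277$)
$j = \frac{19332167103}{6385164161} \approx 3.0277$
$298017 - j = 298017 - \frac{19332167103}{6385164161} = \frac{1902868135601634}{6385164161}$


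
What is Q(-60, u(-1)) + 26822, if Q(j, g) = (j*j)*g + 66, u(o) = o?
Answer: 23288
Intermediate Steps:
Q(j, g) = 66 + g*j² (Q(j, g) = j²*g + 66 = g*j² + 66 = 66 + g*j²)
Q(-60, u(-1)) + 26822 = (66 - 1*(-60)²) + 26822 = (66 - 1*3600) + 26822 = (66 - 3600) + 26822 = -3534 + 26822 = 23288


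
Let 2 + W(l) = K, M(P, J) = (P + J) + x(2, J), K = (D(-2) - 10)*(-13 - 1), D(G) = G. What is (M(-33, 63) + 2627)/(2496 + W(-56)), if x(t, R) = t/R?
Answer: 167393/167706 ≈ 0.99813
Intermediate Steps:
K = 168 (K = (-2 - 10)*(-13 - 1) = -12*(-14) = 168)
M(P, J) = J + P + 2/J (M(P, J) = (P + J) + 2/J = (J + P) + 2/J = J + P + 2/J)
W(l) = 166 (W(l) = -2 + 168 = 166)
(M(-33, 63) + 2627)/(2496 + W(-56)) = ((63 - 33 + 2/63) + 2627)/(2496 + 166) = ((63 - 33 + 2*(1/63)) + 2627)/2662 = ((63 - 33 + 2/63) + 2627)*(1/2662) = (1892/63 + 2627)*(1/2662) = (167393/63)*(1/2662) = 167393/167706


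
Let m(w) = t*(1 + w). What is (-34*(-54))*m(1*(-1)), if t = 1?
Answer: 0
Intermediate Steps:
m(w) = 1 + w (m(w) = 1*(1 + w) = 1 + w)
(-34*(-54))*m(1*(-1)) = (-34*(-54))*(1 + 1*(-1)) = 1836*(1 - 1) = 1836*0 = 0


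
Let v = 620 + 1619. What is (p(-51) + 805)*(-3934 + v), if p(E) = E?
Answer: -1278030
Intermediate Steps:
v = 2239
(p(-51) + 805)*(-3934 + v) = (-51 + 805)*(-3934 + 2239) = 754*(-1695) = -1278030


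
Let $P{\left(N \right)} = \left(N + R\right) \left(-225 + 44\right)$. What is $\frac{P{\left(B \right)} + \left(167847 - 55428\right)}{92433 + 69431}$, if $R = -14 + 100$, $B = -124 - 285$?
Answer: $\frac{85441}{80932} \approx 1.0557$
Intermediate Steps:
$B = -409$
$R = 86$
$P{\left(N \right)} = -15566 - 181 N$ ($P{\left(N \right)} = \left(N + 86\right) \left(-225 + 44\right) = \left(86 + N\right) \left(-181\right) = -15566 - 181 N$)
$\frac{P{\left(B \right)} + \left(167847 - 55428\right)}{92433 + 69431} = \frac{\left(-15566 - -74029\right) + \left(167847 - 55428\right)}{92433 + 69431} = \frac{\left(-15566 + 74029\right) + \left(167847 - 55428\right)}{161864} = \left(58463 + 112419\right) \frac{1}{161864} = 170882 \cdot \frac{1}{161864} = \frac{85441}{80932}$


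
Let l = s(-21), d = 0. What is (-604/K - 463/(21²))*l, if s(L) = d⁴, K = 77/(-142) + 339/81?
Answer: 0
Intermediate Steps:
K = 13967/3834 (K = 77*(-1/142) + 339*(1/81) = -77/142 + 113/27 = 13967/3834 ≈ 3.6429)
s(L) = 0 (s(L) = 0⁴ = 0)
l = 0
(-604/K - 463/(21²))*l = (-604/13967/3834 - 463/(21²))*0 = (-604*3834/13967 - 463/441)*0 = (-2315736/13967 - 463*1/441)*0 = (-2315736/13967 - 463/441)*0 = -1027706297/6159447*0 = 0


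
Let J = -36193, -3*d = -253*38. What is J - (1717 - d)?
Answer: -104116/3 ≈ -34705.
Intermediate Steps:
d = 9614/3 (d = -(-253)*38/3 = -1/3*(-9614) = 9614/3 ≈ 3204.7)
J - (1717 - d) = -36193 - (1717 - 1*9614/3) = -36193 - (1717 - 9614/3) = -36193 - 1*(-4463/3) = -36193 + 4463/3 = -104116/3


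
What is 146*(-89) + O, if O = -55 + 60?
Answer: -12989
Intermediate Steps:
O = 5
146*(-89) + O = 146*(-89) + 5 = -12994 + 5 = -12989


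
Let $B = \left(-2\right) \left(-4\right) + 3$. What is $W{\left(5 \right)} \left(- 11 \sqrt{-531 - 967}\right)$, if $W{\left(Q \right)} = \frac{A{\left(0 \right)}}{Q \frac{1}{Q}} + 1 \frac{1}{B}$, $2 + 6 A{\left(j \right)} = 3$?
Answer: $- \frac{17 i \sqrt{1498}}{6} \approx - 109.66 i$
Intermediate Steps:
$A{\left(j \right)} = \frac{1}{6}$ ($A{\left(j \right)} = - \frac{1}{3} + \frac{1}{6} \cdot 3 = - \frac{1}{3} + \frac{1}{2} = \frac{1}{6}$)
$B = 11$ ($B = 8 + 3 = 11$)
$W{\left(Q \right)} = \frac{17}{66}$ ($W{\left(Q \right)} = \frac{1}{6 \frac{Q}{Q}} + 1 \cdot \frac{1}{11} = \frac{1}{6 \cdot 1} + 1 \cdot \frac{1}{11} = \frac{1}{6} \cdot 1 + \frac{1}{11} = \frac{1}{6} + \frac{1}{11} = \frac{17}{66}$)
$W{\left(5 \right)} \left(- 11 \sqrt{-531 - 967}\right) = \frac{17 \left(- 11 \sqrt{-531 - 967}\right)}{66} = \frac{17 \left(- 11 \sqrt{-1498}\right)}{66} = \frac{17 \left(- 11 i \sqrt{1498}\right)}{66} = - \frac{17 i \sqrt{1498}}{6}$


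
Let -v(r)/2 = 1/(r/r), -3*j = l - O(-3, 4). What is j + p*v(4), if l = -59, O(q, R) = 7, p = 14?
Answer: -6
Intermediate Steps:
j = 22 (j = -(-59 - 1*7)/3 = -(-59 - 7)/3 = -1/3*(-66) = 22)
v(r) = -2 (v(r) = -2/(r/r) = -2/1 = -2*1 = -2)
j + p*v(4) = 22 + 14*(-2) = 22 - 28 = -6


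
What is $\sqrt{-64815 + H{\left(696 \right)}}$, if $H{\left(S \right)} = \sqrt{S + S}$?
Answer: $\sqrt{-64815 + 4 \sqrt{87}} \approx 254.51 i$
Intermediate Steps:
$H{\left(S \right)} = \sqrt{2} \sqrt{S}$ ($H{\left(S \right)} = \sqrt{2 S} = \sqrt{2} \sqrt{S}$)
$\sqrt{-64815 + H{\left(696 \right)}} = \sqrt{-64815 + \sqrt{2} \sqrt{696}} = \sqrt{-64815 + \sqrt{2} \cdot 2 \sqrt{174}} = \sqrt{-64815 + 4 \sqrt{87}}$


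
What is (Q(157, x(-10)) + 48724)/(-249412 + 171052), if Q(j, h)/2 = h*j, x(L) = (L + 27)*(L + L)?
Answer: 14509/19590 ≈ 0.74063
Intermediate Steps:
x(L) = 2*L*(27 + L) (x(L) = (27 + L)*(2*L) = 2*L*(27 + L))
Q(j, h) = 2*h*j (Q(j, h) = 2*(h*j) = 2*h*j)
(Q(157, x(-10)) + 48724)/(-249412 + 171052) = (2*(2*(-10)*(27 - 10))*157 + 48724)/(-249412 + 171052) = (2*(2*(-10)*17)*157 + 48724)/(-78360) = (2*(-340)*157 + 48724)*(-1/78360) = (-106760 + 48724)*(-1/78360) = -58036*(-1/78360) = 14509/19590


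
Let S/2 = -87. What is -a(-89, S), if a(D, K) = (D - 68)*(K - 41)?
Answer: -33755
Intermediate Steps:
S = -174 (S = 2*(-87) = -174)
a(D, K) = (-68 + D)*(-41 + K)
-a(-89, S) = -(2788 - 68*(-174) - 41*(-89) - 89*(-174)) = -(2788 + 11832 + 3649 + 15486) = -1*33755 = -33755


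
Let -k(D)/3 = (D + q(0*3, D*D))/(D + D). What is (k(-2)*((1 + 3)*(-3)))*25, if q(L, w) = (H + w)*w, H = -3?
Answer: -450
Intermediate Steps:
q(L, w) = w*(-3 + w) (q(L, w) = (-3 + w)*w = w*(-3 + w))
k(D) = -3*(D + D²*(-3 + D²))/(2*D) (k(D) = -3*(D + (D*D)*(-3 + D*D))/(D + D) = -3*(D + D²*(-3 + D²))/(2*D))
(k(-2)*((1 + 3)*(-3)))*25 = ((-3/2 - 3/2*(-2)³ + (9/2)*(-2))*((1 + 3)*(-3)))*25 = ((-3/2 - 3/2*(-8) - 9)*(4*(-3)))*25 = ((-3/2 + 12 - 9)*(-12))*25 = ((3/2)*(-12))*25 = -18*25 = -450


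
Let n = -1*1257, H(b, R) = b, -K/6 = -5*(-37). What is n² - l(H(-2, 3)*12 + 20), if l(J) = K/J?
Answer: 3159543/2 ≈ 1.5798e+6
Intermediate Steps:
K = -1110 (K = -(-30)*(-37) = -6*185 = -1110)
l(J) = -1110/J
n = -1257
n² - l(H(-2, 3)*12 + 20) = (-1257)² - (-1110)/(-2*12 + 20) = 1580049 - (-1110)/(-24 + 20) = 1580049 - (-1110)/(-4) = 1580049 - (-1110)*(-1)/4 = 1580049 - 1*555/2 = 1580049 - 555/2 = 3159543/2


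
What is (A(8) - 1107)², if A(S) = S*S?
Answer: 1087849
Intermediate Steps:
A(S) = S²
(A(8) - 1107)² = (8² - 1107)² = (64 - 1107)² = (-1043)² = 1087849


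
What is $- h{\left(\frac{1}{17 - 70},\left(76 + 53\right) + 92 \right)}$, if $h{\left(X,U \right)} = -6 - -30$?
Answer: $-24$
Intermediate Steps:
$h{\left(X,U \right)} = 24$ ($h{\left(X,U \right)} = -6 + 30 = 24$)
$- h{\left(\frac{1}{17 - 70},\left(76 + 53\right) + 92 \right)} = \left(-1\right) 24 = -24$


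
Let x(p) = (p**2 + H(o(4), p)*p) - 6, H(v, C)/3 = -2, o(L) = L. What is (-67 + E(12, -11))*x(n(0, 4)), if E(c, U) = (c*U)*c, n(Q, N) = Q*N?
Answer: 9906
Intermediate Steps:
n(Q, N) = N*Q
H(v, C) = -6 (H(v, C) = 3*(-2) = -6)
E(c, U) = U*c**2 (E(c, U) = (U*c)*c = U*c**2)
x(p) = -6 + p**2 - 6*p (x(p) = (p**2 - 6*p) - 6 = -6 + p**2 - 6*p)
(-67 + E(12, -11))*x(n(0, 4)) = (-67 - 11*12**2)*(-6 + (4*0)**2 - 24*0) = (-67 - 11*144)*(-6 + 0**2 - 6*0) = (-67 - 1584)*(-6 + 0 + 0) = -1651*(-6) = 9906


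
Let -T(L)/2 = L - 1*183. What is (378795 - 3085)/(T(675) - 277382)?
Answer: -187855/139183 ≈ -1.3497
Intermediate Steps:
T(L) = 366 - 2*L (T(L) = -2*(L - 1*183) = -2*(L - 183) = -2*(-183 + L) = 366 - 2*L)
(378795 - 3085)/(T(675) - 277382) = (378795 - 3085)/((366 - 2*675) - 277382) = 375710/((366 - 1350) - 277382) = 375710/(-984 - 277382) = 375710/(-278366) = 375710*(-1/278366) = -187855/139183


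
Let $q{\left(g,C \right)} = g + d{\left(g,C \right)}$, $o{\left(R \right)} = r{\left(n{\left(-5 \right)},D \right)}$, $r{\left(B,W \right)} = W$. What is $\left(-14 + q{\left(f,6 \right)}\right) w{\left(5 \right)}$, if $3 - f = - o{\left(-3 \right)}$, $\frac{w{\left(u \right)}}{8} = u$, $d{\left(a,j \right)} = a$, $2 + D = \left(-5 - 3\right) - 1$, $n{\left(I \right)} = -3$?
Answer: $-1200$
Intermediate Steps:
$D = -11$ ($D = -2 - 9 = -11$)
$w{\left(u \right)} = 8 u$
$o{\left(R \right)} = -11$
$f = -8$ ($f = 3 - \left(-1\right) \left(-11\right) = 3 - 11 = -8$)
$q{\left(g,C \right)} = 2 g$ ($q{\left(g,C \right)} = g + g = 2 g$)
$\left(-14 + q{\left(f,6 \right)}\right) w{\left(5 \right)} = \left(-14 + 2 \left(-8\right)\right) 8 \cdot 5 = \left(-14 - 16\right) 40 = \left(-30\right) 40 = -1200$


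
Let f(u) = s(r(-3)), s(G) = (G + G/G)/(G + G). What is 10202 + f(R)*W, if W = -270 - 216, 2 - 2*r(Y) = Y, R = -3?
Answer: 49309/5 ≈ 9861.8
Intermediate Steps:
r(Y) = 1 - Y/2
s(G) = (1 + G)/(2*G) (s(G) = (G + 1)/((2*G)) = (1 + G)*(1/(2*G)) = (1 + G)/(2*G))
f(u) = 7/10 (f(u) = (1 + (1 - 1/2*(-3)))/(2*(1 - 1/2*(-3))) = (1 + (1 + 3/2))/(2*(1 + 3/2)) = (1 + 5/2)/(2*(5/2)) = (1/2)*(2/5)*(7/2) = 7/10)
W = -486
10202 + f(R)*W = 10202 + (7/10)*(-486) = 10202 - 1701/5 = 49309/5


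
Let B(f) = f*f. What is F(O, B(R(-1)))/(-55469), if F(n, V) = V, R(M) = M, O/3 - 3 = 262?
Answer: -1/55469 ≈ -1.8028e-5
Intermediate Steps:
O = 795 (O = 9 + 3*262 = 9 + 786 = 795)
B(f) = f**2
F(O, B(R(-1)))/(-55469) = (-1)**2/(-55469) = 1*(-1/55469) = -1/55469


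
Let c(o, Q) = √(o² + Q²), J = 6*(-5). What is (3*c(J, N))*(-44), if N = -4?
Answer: -264*√229 ≈ -3995.0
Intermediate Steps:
J = -30
c(o, Q) = √(Q² + o²)
(3*c(J, N))*(-44) = (3*√((-4)² + (-30)²))*(-44) = (3*√(16 + 900))*(-44) = (3*√916)*(-44) = (3*(2*√229))*(-44) = (6*√229)*(-44) = -264*√229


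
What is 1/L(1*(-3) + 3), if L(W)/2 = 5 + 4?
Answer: 1/18 ≈ 0.055556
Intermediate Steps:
L(W) = 18 (L(W) = 2*(5 + 4) = 2*9 = 18)
1/L(1*(-3) + 3) = 1/18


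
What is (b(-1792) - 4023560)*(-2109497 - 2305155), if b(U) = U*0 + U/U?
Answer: 17762612786468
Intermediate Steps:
b(U) = 1 (b(U) = 0 + 1 = 1)
(b(-1792) - 4023560)*(-2109497 - 2305155) = (1 - 4023560)*(-2109497 - 2305155) = -4023559*(-4414652) = 17762612786468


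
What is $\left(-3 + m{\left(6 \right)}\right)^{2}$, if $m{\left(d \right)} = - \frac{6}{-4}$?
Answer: $\frac{9}{4} \approx 2.25$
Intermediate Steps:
$m{\left(d \right)} = \frac{3}{2}$ ($m{\left(d \right)} = \left(-6\right) \left(- \frac{1}{4}\right) = \frac{3}{2}$)
$\left(-3 + m{\left(6 \right)}\right)^{2} = \left(-3 + \frac{3}{2}\right)^{2} = \left(- \frac{3}{2}\right)^{2} = \frac{9}{4}$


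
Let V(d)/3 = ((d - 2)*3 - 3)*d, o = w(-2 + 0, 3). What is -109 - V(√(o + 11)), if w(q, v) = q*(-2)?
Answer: -244 + 27*√15 ≈ -139.43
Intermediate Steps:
w(q, v) = -2*q
o = 4 (o = -2*(-2 + 0) = -2*(-2) = 4)
V(d) = 3*d*(-9 + 3*d) (V(d) = 3*(((d - 2)*3 - 3)*d) = 3*(((-2 + d)*3 - 3)*d) = 3*(((-6 + 3*d) - 3)*d) = 3*((-9 + 3*d)*d) = 3*(d*(-9 + 3*d)) = 3*d*(-9 + 3*d))
-109 - V(√(o + 11)) = -109 - 9*√(4 + 11)*(-3 + √(4 + 11)) = -109 - 9*√15*(-3 + √15)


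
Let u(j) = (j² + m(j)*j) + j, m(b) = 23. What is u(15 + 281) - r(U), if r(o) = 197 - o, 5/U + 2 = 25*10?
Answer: 23441709/248 ≈ 94523.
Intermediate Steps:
U = 5/248 (U = 5/(-2 + 25*10) = 5/(-2 + 250) = 5/248 ≈ 0.020161)
u(j) = j² + 24*j (u(j) = (j² + 23*j) + j = j² + 24*j)
u(15 + 281) - r(U) = (15 + 281)*(24 + (15 + 281)) - (197 - 1*5/248) = 296*(24 + 296) - (197 - 5/248) = 296*320 - 1*48851/248 = 94720 - 48851/248 = 23441709/248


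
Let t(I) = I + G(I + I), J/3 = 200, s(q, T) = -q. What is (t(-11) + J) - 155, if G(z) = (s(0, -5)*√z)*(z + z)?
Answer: 434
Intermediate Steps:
J = 600 (J = 3*200 = 600)
G(z) = 0 (G(z) = ((-1*0)*√z)*(z + z) = (0*√z)*(2*z) = 0*(2*z) = 0)
t(I) = I (t(I) = I + 0 = I)
(t(-11) + J) - 155 = (-11 + 600) - 155 = 589 - 155 = 434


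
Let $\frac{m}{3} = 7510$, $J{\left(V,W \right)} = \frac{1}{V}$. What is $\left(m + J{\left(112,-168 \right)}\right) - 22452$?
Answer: $\frac{8737}{112} \approx 78.009$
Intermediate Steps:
$m = 22530$ ($m = 3 \cdot 7510 = 22530$)
$\left(m + J{\left(112,-168 \right)}\right) - 22452 = \left(22530 + \frac{1}{112}\right) - 22452 = \frac{2523361}{112} - 22452 = \frac{8737}{112}$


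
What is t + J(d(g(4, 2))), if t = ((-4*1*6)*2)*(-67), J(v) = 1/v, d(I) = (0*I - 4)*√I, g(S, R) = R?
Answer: 3216 - √2/8 ≈ 3215.8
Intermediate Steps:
d(I) = -4*√I (d(I) = (0 - 4)*√I = -4*√I)
t = 3216 (t = (-4*6*2)*(-67) = -24*2*(-67) = -48*(-67) = 3216)
t + J(d(g(4, 2))) = 3216 + 1/(-4*√2) = 3216 - √2/8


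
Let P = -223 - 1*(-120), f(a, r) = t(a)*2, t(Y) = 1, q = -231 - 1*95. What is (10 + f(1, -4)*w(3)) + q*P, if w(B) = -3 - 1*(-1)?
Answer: 33584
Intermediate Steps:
q = -326 (q = -231 - 95 = -326)
w(B) = -2 (w(B) = -3 + 1 = -2)
f(a, r) = 2 (f(a, r) = 1*2 = 2)
P = -103 (P = -223 + 120 = -103)
(10 + f(1, -4)*w(3)) + q*P = (10 + 2*(-2)) - 326*(-103) = (10 - 4) + 33578 = 6 + 33578 = 33584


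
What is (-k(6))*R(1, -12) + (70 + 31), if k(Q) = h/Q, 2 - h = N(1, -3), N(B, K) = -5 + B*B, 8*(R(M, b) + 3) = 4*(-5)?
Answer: 213/2 ≈ 106.50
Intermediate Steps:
R(M, b) = -11/2 (R(M, b) = -3 + (4*(-5))/8 = -3 + (1/8)*(-20) = -3 - 5/2 = -11/2)
N(B, K) = -5 + B**2
h = 6 (h = 2 - (-5 + 1**2) = 2 - (-5 + 1) = 2 - 1*(-4) = 2 + 4 = 6)
k(Q) = 6/Q
(-k(6))*R(1, -12) + (70 + 31) = -6/6*(-11/2) + (70 + 31) = -6/6*(-11/2) + 101 = -1*1*(-11/2) + 101 = -1*(-11/2) + 101 = 11/2 + 101 = 213/2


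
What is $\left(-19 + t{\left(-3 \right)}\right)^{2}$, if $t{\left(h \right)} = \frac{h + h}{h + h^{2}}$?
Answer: $400$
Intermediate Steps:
$t{\left(h \right)} = \frac{2 h}{h + h^{2}}$
$\left(-19 + t{\left(-3 \right)}\right)^{2} = \left(-19 + \frac{2}{1 - 3}\right)^{2} = \left(-19 + \frac{2}{-2}\right)^{2} = \left(-19 + 2 \left(- \frac{1}{2}\right)\right)^{2} = \left(-19 - 1\right)^{2} = \left(-20\right)^{2} = 400$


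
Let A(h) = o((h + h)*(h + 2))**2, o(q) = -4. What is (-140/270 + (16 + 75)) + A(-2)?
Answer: 2875/27 ≈ 106.48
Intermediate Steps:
A(h) = 16 (A(h) = (-4)**2 = 16)
(-140/270 + (16 + 75)) + A(-2) = (-140/270 + (16 + 75)) + 16 = (-140*1/270 + 91) + 16 = (-14/27 + 91) + 16 = 2443/27 + 16 = 2875/27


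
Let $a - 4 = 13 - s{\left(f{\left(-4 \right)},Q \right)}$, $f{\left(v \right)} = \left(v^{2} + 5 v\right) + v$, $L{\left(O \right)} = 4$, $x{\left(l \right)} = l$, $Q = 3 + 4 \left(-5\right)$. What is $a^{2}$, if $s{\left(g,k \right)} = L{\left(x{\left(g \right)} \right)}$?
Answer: $169$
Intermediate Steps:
$Q = -17$ ($Q = 3 - 20 = -17$)
$f{\left(v \right)} = v^{2} + 6 v$
$s{\left(g,k \right)} = 4$
$a = 13$ ($a = 4 + \left(13 - 4\right) = 4 + 9 = 13$)
$a^{2} = 13^{2} = 169$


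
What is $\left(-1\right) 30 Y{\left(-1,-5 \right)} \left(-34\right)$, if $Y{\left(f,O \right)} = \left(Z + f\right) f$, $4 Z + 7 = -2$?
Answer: $3315$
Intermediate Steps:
$Z = - \frac{9}{4}$ ($Z = - \frac{7}{4} + \frac{1}{4} \left(-2\right) = - \frac{7}{4} - \frac{1}{2} = - \frac{9}{4} \approx -2.25$)
$Y{\left(f,O \right)} = f \left(- \frac{9}{4} + f\right)$ ($Y{\left(f,O \right)} = \left(- \frac{9}{4} + f\right) f = f \left(- \frac{9}{4} + f\right)$)
$\left(-1\right) 30 Y{\left(-1,-5 \right)} \left(-34\right) = \left(-1\right) 30 \cdot \frac{1}{4} \left(-1\right) \left(-9 + 4 \left(-1\right)\right) \left(-34\right) = - 30 \cdot \frac{1}{4} \left(-1\right) \left(-9 - 4\right) \left(-34\right) = - 30 \cdot \frac{1}{4} \left(-1\right) \left(-13\right) \left(-34\right) = \left(-30\right) \frac{13}{4} \left(-34\right) = \left(- \frac{195}{2}\right) \left(-34\right) = 3315$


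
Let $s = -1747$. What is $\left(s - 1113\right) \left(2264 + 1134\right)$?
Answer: $-9718280$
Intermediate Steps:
$\left(s - 1113\right) \left(2264 + 1134\right) = \left(-1747 - 1113\right) \left(2264 + 1134\right) = \left(-2860\right) 3398 = -9718280$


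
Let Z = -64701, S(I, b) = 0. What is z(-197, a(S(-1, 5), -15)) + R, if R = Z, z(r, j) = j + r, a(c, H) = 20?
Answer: -64878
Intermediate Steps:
R = -64701
z(-197, a(S(-1, 5), -15)) + R = (20 - 197) - 64701 = -177 - 64701 = -64878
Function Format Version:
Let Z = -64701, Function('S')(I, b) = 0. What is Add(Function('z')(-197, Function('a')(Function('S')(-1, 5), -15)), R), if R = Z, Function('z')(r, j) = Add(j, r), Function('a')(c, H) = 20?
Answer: -64878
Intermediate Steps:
R = -64701
Add(Function('z')(-197, Function('a')(Function('S')(-1, 5), -15)), R) = Add(Add(20, -197), -64701) = Add(-177, -64701) = -64878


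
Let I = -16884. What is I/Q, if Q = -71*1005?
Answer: 84/355 ≈ 0.23662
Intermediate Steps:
Q = -71355
I/Q = -16884/(-71355) = -16884*(-1/71355) = 84/355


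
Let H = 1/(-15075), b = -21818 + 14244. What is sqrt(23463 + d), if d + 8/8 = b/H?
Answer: 2*sqrt(28550378) ≈ 10687.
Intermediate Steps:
b = -7574
H = -1/15075 ≈ -6.6335e-5
d = 114178049 (d = -1 - 7574/(-1/15075) = -1 - 7574*(-15075) = -1 + 114178050 = 114178049)
sqrt(23463 + d) = sqrt(23463 + 114178049) = sqrt(114201512) = 2*sqrt(28550378)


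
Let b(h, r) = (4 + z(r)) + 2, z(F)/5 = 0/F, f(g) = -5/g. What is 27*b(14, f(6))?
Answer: 162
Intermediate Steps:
z(F) = 0 (z(F) = 5*(0/F) = 5*0 = 0)
b(h, r) = 6 (b(h, r) = (4 + 0) + 2 = 4 + 2 = 6)
27*b(14, f(6)) = 27*6 = 162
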